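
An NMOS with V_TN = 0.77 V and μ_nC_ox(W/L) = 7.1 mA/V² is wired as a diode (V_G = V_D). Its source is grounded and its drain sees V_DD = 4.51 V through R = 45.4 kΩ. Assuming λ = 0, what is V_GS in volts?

V_GS = 0.919 V

With gate tied to drain, V_GS = V_DS ≥ V_GS − V_TN, so the device is in saturation.
KCL at the drain: ½ k_n (V_GS − V_TN)² = (V_DD − V_GS)/R.
Let x = V_GS − 0.77. Then 161 x² + x − 3.74 = 0, giving x = 0.149 V (positive root), so V_GS = 0.919 V.
I_D = (V_DD − V_GS)/R = (4.51 − 0.919) / 45.4 = 0.0791 mA.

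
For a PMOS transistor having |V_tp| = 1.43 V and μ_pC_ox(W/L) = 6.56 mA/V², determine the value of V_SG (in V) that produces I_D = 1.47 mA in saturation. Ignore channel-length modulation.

V_SG = 2.10 V

In saturation I_D = ½ k_p (V_SG − |V_tp|)², so V_SG − |V_tp| = √(2 I_D / k_p) = √(2 × 1.47 / 6.56) = 0.669 V.
V_SG = 1.43 + 0.669 = 2.1 V.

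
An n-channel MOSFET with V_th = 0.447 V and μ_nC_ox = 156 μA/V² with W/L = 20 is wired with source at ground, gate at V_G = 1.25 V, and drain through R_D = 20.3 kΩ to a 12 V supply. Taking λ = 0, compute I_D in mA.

V_GS = V_G = 1.25 V, so V_ov = 1.25 − 0.447 = 0.803 V.
k_n = μ_nC_ox · (W/L) = 3.12 mA/V².
Assume saturation: I_D = ½ k_n V_ov² = 0.5 × 3.12 × 0.803² = 1.01 mA, giving V_DS = V_DD − I_D R_D = 12 − 1.01 × 20.3 = -8.42 V.
But -8.42 V < V_ov = 0.803 V, so the device is actually in triode.
In triode I_D = k_n[V_ov V_DS − ½ V_DS²] and I_D = (V_DD − V_DS)/R_D. Equating: 31.7 V_DS² − 51.86 V_DS + 12 = 0, giving V_DS = 0.279 V (the root below V_ov).
I_D = (12 − 0.279) / 20.3 = 0.577 mA.

I_D = 0.577 mA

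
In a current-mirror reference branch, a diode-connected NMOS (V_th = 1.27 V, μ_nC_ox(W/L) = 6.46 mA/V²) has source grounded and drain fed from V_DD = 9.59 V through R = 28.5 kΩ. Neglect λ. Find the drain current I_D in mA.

With gate tied to drain, V_GS = V_DS ≥ V_GS − V_th, so the device is in saturation.
KCL at the drain: ½ k_n (V_GS − V_th)² = (V_DD − V_GS)/R.
Let x = V_GS − 1.27. Then 92.1 x² + x − 8.32 = 0, giving x = 0.295 V (positive root), so V_GS = 1.57 V.
I_D = (V_DD − V_GS)/R = (9.59 − 1.57) / 28.5 = 0.282 mA.

I_D = 0.282 mA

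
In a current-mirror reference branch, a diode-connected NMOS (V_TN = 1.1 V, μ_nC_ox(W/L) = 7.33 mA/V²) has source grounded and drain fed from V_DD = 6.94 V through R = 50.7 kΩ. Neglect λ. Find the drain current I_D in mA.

With gate tied to drain, V_GS = V_DS ≥ V_GS − V_TN, so the device is in saturation.
KCL at the drain: ½ k_n (V_GS − V_TN)² = (V_DD − V_GS)/R.
Let x = V_GS − 1.1. Then 186 x² + x − 5.84 = 0, giving x = 0.175 V (positive root), so V_GS = 1.27 V.
I_D = (V_DD − V_GS)/R = (6.94 − 1.27) / 50.7 = 0.112 mA.

I_D = 0.112 mA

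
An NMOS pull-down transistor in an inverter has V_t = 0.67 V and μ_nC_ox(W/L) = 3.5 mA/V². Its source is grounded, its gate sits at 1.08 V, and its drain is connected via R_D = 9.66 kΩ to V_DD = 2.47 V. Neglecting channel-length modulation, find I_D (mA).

I_D = 0.233 mA

V_GS = V_G = 1.08 V, so V_ov = 1.08 − 0.67 = 0.41 V.
Assume saturation: I_D = ½ k_n V_ov² = 0.5 × 3.5 × 0.41² = 0.294 mA, giving V_DS = V_DD − I_D R_D = 2.47 − 0.294 × 9.66 = -0.372 V.
But -0.372 V < V_ov = 0.41 V, so the device is actually in triode.
In triode I_D = k_n[V_ov V_DS − ½ V_DS²] and I_D = (V_DD − V_DS)/R_D. Equating: 16.9 V_DS² − 14.86 V_DS + 2.47 = 0, giving V_DS = 0.223 V (the root below V_ov).
I_D = (2.47 − 0.223) / 9.66 = 0.233 mA.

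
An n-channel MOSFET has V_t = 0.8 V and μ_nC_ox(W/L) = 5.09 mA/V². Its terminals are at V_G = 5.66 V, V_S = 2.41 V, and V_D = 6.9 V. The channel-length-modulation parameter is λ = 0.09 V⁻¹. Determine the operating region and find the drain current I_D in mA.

Saturation; I_D = 21.4 mA

V_GS = V_G − V_S = 5.66 − 2.41 = 3.25 V; V_DS = V_D − V_S = 6.9 − 2.41 = 4.49 V.
V_ov = V_GS − V_t = 3.25 − 0.8 = 2.45 V.
Since V_DS = 4.49 V ≥ V_ov = 2.45 V, the device is in saturation.
I_D = ½ k_n V_ov² (1 + λ V_DS) = 0.5 × 5.09 × 2.45² × (1 + 0.09 × 4.49) = 21.4 mA.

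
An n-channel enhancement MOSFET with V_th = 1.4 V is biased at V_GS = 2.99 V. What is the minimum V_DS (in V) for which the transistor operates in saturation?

The boundary between triode and saturation is V_DS = V_GS − V_th = V_ov.
V_ov = 2.99 − 1.4 = 1.59 V.

V_DS,sat = 1.59 V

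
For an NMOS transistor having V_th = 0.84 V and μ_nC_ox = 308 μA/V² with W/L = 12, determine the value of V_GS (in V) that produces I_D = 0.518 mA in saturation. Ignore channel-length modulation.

k_n = μ_nC_ox · (W/L) = 3.696 mA/V².
In saturation I_D = ½ k_n (V_GS − V_th)², so V_GS − V_th = √(2 I_D / k_n) = √(2 × 0.518 / 3.696) = 0.529 V.
V_GS = 0.84 + 0.529 = 1.37 V.

V_GS = 1.37 V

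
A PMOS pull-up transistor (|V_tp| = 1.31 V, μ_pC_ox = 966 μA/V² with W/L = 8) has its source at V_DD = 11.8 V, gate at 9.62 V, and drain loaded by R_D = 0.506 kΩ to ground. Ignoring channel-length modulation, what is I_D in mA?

V_SG = V_DD − V_G = 11.8 − 9.62 = 2.18 V, so V_ov = 2.18 − 1.31 = 0.87 V.
k_p = μ_pC_ox · (W/L) = 7.728 mA/V².
Assume saturation: I_D = ½ k_p V_ov² = 0.5 × 7.728 × 0.87² = 2.92 mA, giving V_SD = V_DD − I_D R_D = 11.8 − 2.92 × 0.506 = 10.3 V.
V_SD = 10.3 V ≥ V_ov = 0.87 V, confirming saturation.

I_D = 2.92 mA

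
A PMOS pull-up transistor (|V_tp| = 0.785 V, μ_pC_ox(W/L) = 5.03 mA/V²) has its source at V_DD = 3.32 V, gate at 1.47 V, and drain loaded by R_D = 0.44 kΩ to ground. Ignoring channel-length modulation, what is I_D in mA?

V_SG = V_DD − V_G = 3.32 − 1.47 = 1.85 V, so V_ov = 1.85 − 0.785 = 1.06 V.
Assume saturation: I_D = ½ k_p V_ov² = 0.5 × 5.03 × 1.06² = 2.85 mA, giving V_SD = V_DD − I_D R_D = 3.32 − 2.85 × 0.44 = 2.06 V.
V_SD = 2.06 V ≥ V_ov = 1.06 V, confirming saturation.

I_D = 2.85 mA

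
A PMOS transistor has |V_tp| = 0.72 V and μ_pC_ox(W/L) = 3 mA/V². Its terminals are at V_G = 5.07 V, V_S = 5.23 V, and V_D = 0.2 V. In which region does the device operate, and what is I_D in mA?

Cutoff; I_D = 0 mA

V_SG = V_S − V_G = 5.23 − 5.07 = 0.16 V; V_SD = V_S − V_D = 5.23 − 0.2 = 5.03 V.
V_SG = 0.16 V < |V_tp| = 0.72 V, so the transistor is in cutoff.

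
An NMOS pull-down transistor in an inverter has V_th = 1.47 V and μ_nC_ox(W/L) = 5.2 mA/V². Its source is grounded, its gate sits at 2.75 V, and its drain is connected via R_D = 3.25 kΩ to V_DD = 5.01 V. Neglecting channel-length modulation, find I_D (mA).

V_GS = V_G = 2.75 V, so V_ov = 2.75 − 1.47 = 1.28 V.
Assume saturation: I_D = ½ k_n V_ov² = 0.5 × 5.2 × 1.28² = 4.26 mA, giving V_DS = V_DD − I_D R_D = 5.01 − 4.26 × 3.25 = -8.83 V.
But -8.83 V < V_ov = 1.28 V, so the device is actually in triode.
In triode I_D = k_n[V_ov V_DS − ½ V_DS²] and I_D = (V_DD − V_DS)/R_D. Equating: 8.45 V_DS² − 22.63 V_DS + 5.01 = 0, giving V_DS = 0.244 V (the root below V_ov).
I_D = (5.01 − 0.244) / 3.25 = 1.47 mA.

I_D = 1.47 mA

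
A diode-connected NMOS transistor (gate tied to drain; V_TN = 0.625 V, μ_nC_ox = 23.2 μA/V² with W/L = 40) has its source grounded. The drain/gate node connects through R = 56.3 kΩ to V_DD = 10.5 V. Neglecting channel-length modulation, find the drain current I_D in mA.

I_D = 0.165 mA

With gate tied to drain, V_GS = V_DS ≥ V_GS − V_TN, so the device is in saturation.
k_n = μ_nC_ox · (W/L) = 0.928 mA/V².
KCL at the drain: ½ k_n (V_GS − V_TN)² = (V_DD − V_GS)/R.
Let x = V_GS − 0.625. Then 26.1 x² + x − 9.875 = 0, giving x = 0.596 V (positive root), so V_GS = 1.22 V.
I_D = (V_DD − V_GS)/R = (10.5 − 1.22) / 56.3 = 0.165 mA.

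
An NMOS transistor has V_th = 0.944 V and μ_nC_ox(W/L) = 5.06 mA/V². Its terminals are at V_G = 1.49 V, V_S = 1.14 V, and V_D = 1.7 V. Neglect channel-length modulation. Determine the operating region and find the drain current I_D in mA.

Cutoff; I_D = 0 mA

V_GS = V_G − V_S = 1.49 − 1.14 = 0.35 V; V_DS = V_D − V_S = 1.7 − 1.14 = 0.56 V.
V_GS = 0.35 V < V_th = 0.944 V, so the transistor is in cutoff.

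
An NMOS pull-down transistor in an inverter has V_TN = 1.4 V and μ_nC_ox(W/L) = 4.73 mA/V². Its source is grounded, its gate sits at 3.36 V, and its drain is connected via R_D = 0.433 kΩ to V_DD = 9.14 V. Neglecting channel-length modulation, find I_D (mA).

V_GS = V_G = 3.36 V, so V_ov = 3.36 − 1.4 = 1.96 V.
Assume saturation: I_D = ½ k_n V_ov² = 0.5 × 4.73 × 1.96² = 9.09 mA, giving V_DS = V_DD − I_D R_D = 9.14 − 9.09 × 0.433 = 5.21 V.
V_DS = 5.21 V ≥ V_ov = 1.96 V, confirming saturation.

I_D = 9.09 mA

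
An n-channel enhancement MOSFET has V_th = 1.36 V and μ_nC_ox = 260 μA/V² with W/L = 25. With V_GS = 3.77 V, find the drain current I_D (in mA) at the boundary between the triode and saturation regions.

At the boundary V_DS = V_ov = V_GS − V_th = 3.77 − 1.36 = 2.41 V.
k_n = μ_nC_ox · (W/L) = 6.5 mA/V².
I_D = ½ k_n V_ov² = 0.5 × 6.5 × 2.41² = 18.9 mA.

I_D = 18.9 mA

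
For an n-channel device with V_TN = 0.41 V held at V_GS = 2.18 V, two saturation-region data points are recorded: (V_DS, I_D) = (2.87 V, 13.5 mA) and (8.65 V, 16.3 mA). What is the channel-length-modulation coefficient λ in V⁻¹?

λ = 0.0400 V⁻¹

With V_GS fixed, I_D ∝ (1 + λ V_DS) in saturation, so I_D2/I_D1 = (1 + λ V_DS2)/(1 + λ V_DS1).
16.3/13.5 = 1.207 = (1 + 8.65 λ)/(1 + 2.87 λ).
Solving: λ (I_D1 V_DS2 − I_D2 V_DS1) = I_D2 − I_D1, so λ = (16.3 − 13.5) / (13.5 × 8.65 − 16.3 × 2.87) = 2.8 / 70 = 0.04 V⁻¹.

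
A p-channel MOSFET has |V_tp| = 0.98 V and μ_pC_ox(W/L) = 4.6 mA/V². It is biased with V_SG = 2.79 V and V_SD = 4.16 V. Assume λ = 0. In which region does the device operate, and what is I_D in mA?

Saturation; I_D = 7.54 mA

V_ov = V_SG − |V_tp| = 2.79 − 0.98 = 1.81 V.
Since V_SD = 4.16 V ≥ V_ov = 1.81 V, the device is in saturation.
I_D = ½ k_p V_ov² = 0.5 × 4.6 × 1.81² = 7.54 mA.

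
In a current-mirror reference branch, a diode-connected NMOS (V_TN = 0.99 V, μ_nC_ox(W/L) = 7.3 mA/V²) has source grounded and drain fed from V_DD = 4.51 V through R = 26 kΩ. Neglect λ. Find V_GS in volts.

V_GS = 1.18 V

With gate tied to drain, V_GS = V_DS ≥ V_GS − V_TN, so the device is in saturation.
KCL at the drain: ½ k_n (V_GS − V_TN)² = (V_DD − V_GS)/R.
Let x = V_GS − 0.99. Then 94.9 x² + x − 3.52 = 0, giving x = 0.187 V (positive root), so V_GS = 1.18 V.
I_D = (V_DD − V_GS)/R = (4.51 − 1.18) / 26 = 0.128 mA.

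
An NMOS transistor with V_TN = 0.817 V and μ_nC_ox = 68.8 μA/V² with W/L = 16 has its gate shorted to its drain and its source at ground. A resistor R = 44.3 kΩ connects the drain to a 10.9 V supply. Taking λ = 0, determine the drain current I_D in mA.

I_D = 0.214 mA

With gate tied to drain, V_GS = V_DS ≥ V_GS − V_TN, so the device is in saturation.
k_n = μ_nC_ox · (W/L) = 1.101 mA/V².
KCL at the drain: ½ k_n (V_GS − V_TN)² = (V_DD − V_GS)/R.
Let x = V_GS − 0.817. Then 24.4 x² + x − 10.08 = 0, giving x = 0.623 V (positive root), so V_GS = 1.44 V.
I_D = (V_DD − V_GS)/R = (10.9 − 1.44) / 44.3 = 0.214 mA.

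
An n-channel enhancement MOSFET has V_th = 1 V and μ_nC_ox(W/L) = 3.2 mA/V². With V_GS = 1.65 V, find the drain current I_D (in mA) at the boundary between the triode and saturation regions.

At the boundary V_DS = V_ov = V_GS − V_th = 1.65 − 1 = 0.65 V.
I_D = ½ k_n V_ov² = 0.5 × 3.2 × 0.65² = 0.676 mA.

I_D = 0.676 mA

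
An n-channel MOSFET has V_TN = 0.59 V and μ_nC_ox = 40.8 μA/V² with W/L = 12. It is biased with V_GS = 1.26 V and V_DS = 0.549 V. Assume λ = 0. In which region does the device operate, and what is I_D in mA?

k_n = μ_nC_ox · (W/L) = 0.4896 mA/V².
V_ov = V_GS − V_TN = 1.26 − 0.59 = 0.67 V.
Since V_DS = 0.549 V < V_ov = 0.67 V, the device is in the triode region.
I_D = k_n [V_ov · V_DS − ½ V_DS²] = 0.4896 × [0.67 × 0.549 − 0.5 × 0.549²] = 0.106 mA.

Triode; I_D = 0.106 mA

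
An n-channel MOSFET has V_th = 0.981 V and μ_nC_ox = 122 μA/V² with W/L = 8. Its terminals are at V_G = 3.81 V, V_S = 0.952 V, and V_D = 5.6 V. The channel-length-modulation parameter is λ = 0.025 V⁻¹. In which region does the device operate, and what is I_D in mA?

V_GS = V_G − V_S = 3.81 − 0.952 = 2.86 V; V_DS = V_D − V_S = 5.6 − 0.952 = 4.65 V.
k_n = μ_nC_ox · (W/L) = 0.976 mA/V².
V_ov = V_GS − V_th = 2.86 − 0.981 = 1.88 V.
Since V_DS = 4.65 V ≥ V_ov = 1.88 V, the device is in saturation.
I_D = ½ k_n V_ov² (1 + λ V_DS) = 0.5 × 0.976 × 1.88² × (1 + 0.025 × 4.65) = 1.92 mA.

Saturation; I_D = 1.92 mA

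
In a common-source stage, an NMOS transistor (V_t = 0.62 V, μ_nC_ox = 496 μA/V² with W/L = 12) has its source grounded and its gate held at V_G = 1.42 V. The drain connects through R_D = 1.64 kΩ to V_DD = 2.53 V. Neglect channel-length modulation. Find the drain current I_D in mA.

I_D = 1.32 mA

V_GS = V_G = 1.42 V, so V_ov = 1.42 − 0.62 = 0.8 V.
k_n = μ_nC_ox · (W/L) = 5.952 mA/V².
Assume saturation: I_D = ½ k_n V_ov² = 0.5 × 5.952 × 0.8² = 1.9 mA, giving V_DS = V_DD − I_D R_D = 2.53 − 1.9 × 1.64 = -0.594 V.
But -0.594 V < V_ov = 0.8 V, so the device is actually in triode.
In triode I_D = k_n[V_ov V_DS − ½ V_DS²] and I_D = (V_DD − V_DS)/R_D. Equating: 4.88 V_DS² − 8.809 V_DS + 2.53 = 0, giving V_DS = 0.358 V (the root below V_ov).
I_D = (2.53 − 0.358) / 1.64 = 1.32 mA.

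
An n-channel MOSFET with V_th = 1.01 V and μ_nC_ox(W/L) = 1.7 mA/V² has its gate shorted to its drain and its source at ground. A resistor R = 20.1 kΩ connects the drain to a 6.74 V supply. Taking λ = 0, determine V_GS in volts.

With gate tied to drain, V_GS = V_DS ≥ V_GS − V_th, so the device is in saturation.
KCL at the drain: ½ k_n (V_GS − V_th)² = (V_DD − V_GS)/R.
Let x = V_GS − 1.01. Then 17.1 x² + x − 5.73 = 0, giving x = 0.551 V (positive root), so V_GS = 1.56 V.
I_D = (V_DD − V_GS)/R = (6.74 − 1.56) / 20.1 = 0.258 mA.

V_GS = 1.56 V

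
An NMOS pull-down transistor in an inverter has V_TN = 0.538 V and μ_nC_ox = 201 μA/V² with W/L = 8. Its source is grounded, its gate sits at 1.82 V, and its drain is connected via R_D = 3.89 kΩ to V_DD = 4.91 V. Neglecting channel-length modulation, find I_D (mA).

I_D = 1.07 mA

V_GS = V_G = 1.82 V, so V_ov = 1.82 − 0.538 = 1.28 V.
k_n = μ_nC_ox · (W/L) = 1.608 mA/V².
Assume saturation: I_D = ½ k_n V_ov² = 0.5 × 1.608 × 1.28² = 1.32 mA, giving V_DS = V_DD − I_D R_D = 4.91 − 1.32 × 3.89 = -0.23 V.
But -0.23 V < V_ov = 1.28 V, so the device is actually in triode.
In triode I_D = k_n[V_ov V_DS − ½ V_DS²] and I_D = (V_DD − V_DS)/R_D. Equating: 3.13 V_DS² − 9.019 V_DS + 4.91 = 0, giving V_DS = 0.728 V (the root below V_ov).
I_D = (4.91 − 0.728) / 3.89 = 1.07 mA.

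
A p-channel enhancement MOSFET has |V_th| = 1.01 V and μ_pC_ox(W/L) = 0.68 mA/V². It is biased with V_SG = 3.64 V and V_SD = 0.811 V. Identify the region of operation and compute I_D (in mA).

Triode; I_D = 1.23 mA

V_ov = V_SG − |V_th| = 3.64 − 1.01 = 2.63 V.
Since V_SD = 0.811 V < V_ov = 2.63 V, the device is in the triode region.
I_D = k_p [V_ov · V_SD − ½ V_SD²] = 0.68 × [2.63 × 0.811 − 0.5 × 0.811²] = 1.23 mA.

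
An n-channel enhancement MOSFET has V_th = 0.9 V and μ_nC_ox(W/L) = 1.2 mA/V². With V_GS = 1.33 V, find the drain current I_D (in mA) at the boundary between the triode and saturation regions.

At the boundary V_DS = V_ov = V_GS − V_th = 1.33 − 0.9 = 0.43 V.
I_D = ½ k_n V_ov² = 0.5 × 1.2 × 0.43² = 0.111 mA.

I_D = 0.111 mA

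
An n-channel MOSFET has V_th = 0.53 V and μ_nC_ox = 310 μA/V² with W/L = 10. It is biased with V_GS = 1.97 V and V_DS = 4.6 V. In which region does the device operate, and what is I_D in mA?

k_n = μ_nC_ox · (W/L) = 3.1 mA/V².
V_ov = V_GS − V_th = 1.97 − 0.53 = 1.44 V.
Since V_DS = 4.6 V ≥ V_ov = 1.44 V, the device is in saturation.
I_D = ½ k_n V_ov² = 0.5 × 3.1 × 1.44² = 3.21 mA.

Saturation; I_D = 3.21 mA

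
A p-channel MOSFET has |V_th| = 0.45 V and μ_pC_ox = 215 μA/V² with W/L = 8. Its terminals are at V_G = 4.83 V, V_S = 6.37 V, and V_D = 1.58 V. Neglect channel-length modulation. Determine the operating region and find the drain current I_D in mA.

Saturation; I_D = 1.02 mA

V_SG = V_S − V_G = 6.37 − 4.83 = 1.54 V; V_SD = V_S − V_D = 6.37 − 1.58 = 4.79 V.
k_p = μ_pC_ox · (W/L) = 1.72 mA/V².
V_ov = V_SG − |V_th| = 1.54 − 0.45 = 1.09 V.
Since V_SD = 4.79 V ≥ V_ov = 1.09 V, the device is in saturation.
I_D = ½ k_p V_ov² = 0.5 × 1.72 × 1.09² = 1.02 mA.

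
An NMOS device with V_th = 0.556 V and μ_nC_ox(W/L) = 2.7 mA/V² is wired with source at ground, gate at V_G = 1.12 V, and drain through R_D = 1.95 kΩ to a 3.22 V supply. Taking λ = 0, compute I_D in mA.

I_D = 0.429 mA

V_GS = V_G = 1.12 V, so V_ov = 1.12 − 0.556 = 0.564 V.
Assume saturation: I_D = ½ k_n V_ov² = 0.5 × 2.7 × 0.564² = 0.429 mA, giving V_DS = V_DD − I_D R_D = 3.22 − 0.429 × 1.95 = 2.38 V.
V_DS = 2.38 V ≥ V_ov = 0.564 V, confirming saturation.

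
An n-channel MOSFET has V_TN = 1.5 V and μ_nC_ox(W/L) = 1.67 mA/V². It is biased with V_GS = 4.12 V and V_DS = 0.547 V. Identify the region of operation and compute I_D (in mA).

V_ov = V_GS − V_TN = 4.12 − 1.5 = 2.62 V.
Since V_DS = 0.547 V < V_ov = 2.62 V, the device is in the triode region.
I_D = k_n [V_ov · V_DS − ½ V_DS²] = 1.67 × [2.62 × 0.547 − 0.5 × 0.547²] = 2.14 mA.

Triode; I_D = 2.14 mA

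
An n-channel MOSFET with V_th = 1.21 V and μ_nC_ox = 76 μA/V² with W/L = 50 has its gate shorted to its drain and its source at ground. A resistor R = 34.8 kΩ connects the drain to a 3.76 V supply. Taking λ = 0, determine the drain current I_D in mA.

I_D = 0.0678 mA

With gate tied to drain, V_GS = V_DS ≥ V_GS − V_th, so the device is in saturation.
k_n = μ_nC_ox · (W/L) = 3.8 mA/V².
KCL at the drain: ½ k_n (V_GS − V_th)² = (V_DD − V_GS)/R.
Let x = V_GS − 1.21. Then 66.1 x² + x − 2.55 = 0, giving x = 0.189 V (positive root), so V_GS = 1.4 V.
I_D = (V_DD − V_GS)/R = (3.76 − 1.4) / 34.8 = 0.0678 mA.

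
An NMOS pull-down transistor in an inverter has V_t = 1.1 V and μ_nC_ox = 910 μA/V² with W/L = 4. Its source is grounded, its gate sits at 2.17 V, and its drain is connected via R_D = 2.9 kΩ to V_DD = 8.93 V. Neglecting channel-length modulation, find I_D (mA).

I_D = 2.08 mA

V_GS = V_G = 2.17 V, so V_ov = 2.17 − 1.1 = 1.07 V.
k_n = μ_nC_ox · (W/L) = 3.64 mA/V².
Assume saturation: I_D = ½ k_n V_ov² = 0.5 × 3.64 × 1.07² = 2.08 mA, giving V_DS = V_DD − I_D R_D = 8.93 − 2.08 × 2.9 = 2.89 V.
V_DS = 2.89 V ≥ V_ov = 1.07 V, confirming saturation.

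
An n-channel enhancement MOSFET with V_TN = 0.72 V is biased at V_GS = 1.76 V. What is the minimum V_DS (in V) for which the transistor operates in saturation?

The boundary between triode and saturation is V_DS = V_GS − V_TN = V_ov.
V_ov = 1.76 − 0.72 = 1.04 V.

V_DS,sat = 1.04 V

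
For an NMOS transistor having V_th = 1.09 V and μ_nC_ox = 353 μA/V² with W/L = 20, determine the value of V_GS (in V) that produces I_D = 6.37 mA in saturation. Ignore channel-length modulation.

V_GS = 2.43 V

k_n = μ_nC_ox · (W/L) = 7.06 mA/V².
In saturation I_D = ½ k_n (V_GS − V_th)², so V_GS − V_th = √(2 I_D / k_n) = √(2 × 6.37 / 7.06) = 1.34 V.
V_GS = 1.09 + 1.34 = 2.43 V.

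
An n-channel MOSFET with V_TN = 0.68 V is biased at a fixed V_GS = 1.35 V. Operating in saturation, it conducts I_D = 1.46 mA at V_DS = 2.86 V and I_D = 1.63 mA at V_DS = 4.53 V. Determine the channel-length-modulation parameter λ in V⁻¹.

λ = 0.0871 V⁻¹

With V_GS fixed, I_D ∝ (1 + λ V_DS) in saturation, so I_D2/I_D1 = (1 + λ V_DS2)/(1 + λ V_DS1).
1.63/1.46 = 1.116 = (1 + 4.53 λ)/(1 + 2.86 λ).
Solving: λ (I_D1 V_DS2 − I_D2 V_DS1) = I_D2 − I_D1, so λ = (1.63 − 1.46) / (1.46 × 4.53 − 1.63 × 2.86) = 0.17 / 1.95 = 0.0871 V⁻¹.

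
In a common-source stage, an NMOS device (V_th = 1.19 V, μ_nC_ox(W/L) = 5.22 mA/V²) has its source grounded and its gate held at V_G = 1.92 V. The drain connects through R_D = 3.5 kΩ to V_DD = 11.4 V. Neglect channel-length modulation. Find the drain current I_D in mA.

I_D = 1.39 mA

V_GS = V_G = 1.92 V, so V_ov = 1.92 − 1.19 = 0.73 V.
Assume saturation: I_D = ½ k_n V_ov² = 0.5 × 5.22 × 0.73² = 1.39 mA, giving V_DS = V_DD − I_D R_D = 11.4 − 1.39 × 3.5 = 6.53 V.
V_DS = 6.53 V ≥ V_ov = 0.73 V, confirming saturation.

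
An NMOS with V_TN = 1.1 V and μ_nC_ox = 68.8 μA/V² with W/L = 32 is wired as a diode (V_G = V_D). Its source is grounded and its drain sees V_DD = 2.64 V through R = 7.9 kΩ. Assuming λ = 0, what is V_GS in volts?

With gate tied to drain, V_GS = V_DS ≥ V_GS − V_TN, so the device is in saturation.
k_n = μ_nC_ox · (W/L) = 2.202 mA/V².
KCL at the drain: ½ k_n (V_GS − V_TN)² = (V_DD − V_GS)/R.
Let x = V_GS − 1.1. Then 8.7 x² + x − 1.54 = 0, giving x = 0.367 V (positive root), so V_GS = 1.47 V.
I_D = (V_DD − V_GS)/R = (2.64 − 1.47) / 7.9 = 0.148 mA.

V_GS = 1.47 V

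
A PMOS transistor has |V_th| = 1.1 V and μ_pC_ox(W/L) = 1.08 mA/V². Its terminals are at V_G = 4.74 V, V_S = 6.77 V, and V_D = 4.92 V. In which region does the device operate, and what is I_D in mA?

V_SG = V_S − V_G = 6.77 − 4.74 = 2.03 V; V_SD = V_S − V_D = 6.77 − 4.92 = 1.85 V.
V_ov = V_SG − |V_th| = 2.03 − 1.1 = 0.93 V.
Since V_SD = 1.85 V ≥ V_ov = 0.93 V, the device is in saturation.
I_D = ½ k_p V_ov² = 0.5 × 1.08 × 0.93² = 0.467 mA.

Saturation; I_D = 0.467 mA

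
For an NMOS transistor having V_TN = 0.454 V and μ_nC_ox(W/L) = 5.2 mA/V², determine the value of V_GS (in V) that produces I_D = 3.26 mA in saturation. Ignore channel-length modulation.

In saturation I_D = ½ k_n (V_GS − V_TN)², so V_GS − V_TN = √(2 I_D / k_n) = √(2 × 3.26 / 5.2) = 1.12 V.
V_GS = 0.454 + 1.12 = 1.57 V.

V_GS = 1.57 V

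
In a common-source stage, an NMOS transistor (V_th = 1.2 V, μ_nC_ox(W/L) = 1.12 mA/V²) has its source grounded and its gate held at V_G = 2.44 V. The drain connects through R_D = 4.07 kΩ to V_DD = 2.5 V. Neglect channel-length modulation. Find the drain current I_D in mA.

I_D = 0.505 mA

V_GS = V_G = 2.44 V, so V_ov = 2.44 − 1.2 = 1.24 V.
Assume saturation: I_D = ½ k_n V_ov² = 0.5 × 1.12 × 1.24² = 0.861 mA, giving V_DS = V_DD − I_D R_D = 2.5 − 0.861 × 4.07 = -1 V.
But -1 V < V_ov = 1.24 V, so the device is actually in triode.
In triode I_D = k_n[V_ov V_DS − ½ V_DS²] and I_D = (V_DD − V_DS)/R_D. Equating: 2.28 V_DS² − 6.652 V_DS + 2.5 = 0, giving V_DS = 0.443 V (the root below V_ov).
I_D = (2.5 − 0.443) / 4.07 = 0.505 mA.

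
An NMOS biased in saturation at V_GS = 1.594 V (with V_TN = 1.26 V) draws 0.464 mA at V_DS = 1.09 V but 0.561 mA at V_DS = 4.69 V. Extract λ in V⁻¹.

λ = 0.0620 V⁻¹

With V_GS fixed, I_D ∝ (1 + λ V_DS) in saturation, so I_D2/I_D1 = (1 + λ V_DS2)/(1 + λ V_DS1).
0.561/0.464 = 1.209 = (1 + 4.69 λ)/(1 + 1.09 λ).
Solving: λ (I_D1 V_DS2 − I_D2 V_DS1) = I_D2 − I_D1, so λ = (0.561 − 0.464) / (0.464 × 4.69 − 0.561 × 1.09) = 0.097 / 1.56 = 0.062 V⁻¹.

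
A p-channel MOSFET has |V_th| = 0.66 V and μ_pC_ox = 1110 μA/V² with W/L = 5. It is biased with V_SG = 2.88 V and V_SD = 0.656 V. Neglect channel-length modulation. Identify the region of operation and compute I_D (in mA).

k_p = μ_pC_ox · (W/L) = 5.55 mA/V².
V_ov = V_SG − |V_th| = 2.88 − 0.66 = 2.22 V.
Since V_SD = 0.656 V < V_ov = 2.22 V, the device is in the triode region.
I_D = k_p [V_ov · V_SD − ½ V_SD²] = 5.55 × [2.22 × 0.656 − 0.5 × 0.656²] = 6.89 mA.

Triode; I_D = 6.89 mA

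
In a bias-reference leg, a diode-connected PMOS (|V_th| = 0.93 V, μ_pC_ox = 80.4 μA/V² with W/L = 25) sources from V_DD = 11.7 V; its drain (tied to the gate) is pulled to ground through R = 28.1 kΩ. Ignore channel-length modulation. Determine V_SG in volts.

With gate tied to drain, V_SG = V_SD ≥ V_SG − |V_th|, so the device is in saturation.
k_p = μ_pC_ox · (W/L) = 2.01 mA/V².
KCL at the drain: ½ k_p (V_SG − |V_th|)² = (V_DD − V_SG)/R.
Let x = V_SG − 0.93. Then 28.2 x² + x − 10.77 = 0, giving x = 0.6 V (positive root), so V_SG = 1.53 V.
I_D = (V_DD − V_SG)/R = (11.7 − 1.53) / 28.1 = 0.362 mA.

V_SG = 1.53 V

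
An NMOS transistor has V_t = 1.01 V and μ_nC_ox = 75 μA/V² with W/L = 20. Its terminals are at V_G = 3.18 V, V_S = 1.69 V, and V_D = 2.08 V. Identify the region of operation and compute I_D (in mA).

Triode; I_D = 0.167 mA

V_GS = V_G − V_S = 3.18 − 1.69 = 1.49 V; V_DS = V_D − V_S = 2.08 − 1.69 = 0.39 V.
k_n = μ_nC_ox · (W/L) = 1.5 mA/V².
V_ov = V_GS − V_t = 1.49 − 1.01 = 0.48 V.
Since V_DS = 0.39 V < V_ov = 0.48 V, the device is in the triode region.
I_D = k_n [V_ov · V_DS − ½ V_DS²] = 1.5 × [0.48 × 0.39 − 0.5 × 0.39²] = 0.167 mA.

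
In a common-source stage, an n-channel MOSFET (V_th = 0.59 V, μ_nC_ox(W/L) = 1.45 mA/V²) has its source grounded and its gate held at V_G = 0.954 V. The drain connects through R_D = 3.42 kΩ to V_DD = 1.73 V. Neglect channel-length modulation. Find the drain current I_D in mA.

V_GS = V_G = 0.954 V, so V_ov = 0.954 − 0.59 = 0.364 V.
Assume saturation: I_D = ½ k_n V_ov² = 0.5 × 1.45 × 0.364² = 0.0961 mA, giving V_DS = V_DD − I_D R_D = 1.73 − 0.0961 × 3.42 = 1.4 V.
V_DS = 1.4 V ≥ V_ov = 0.364 V, confirming saturation.

I_D = 0.0961 mA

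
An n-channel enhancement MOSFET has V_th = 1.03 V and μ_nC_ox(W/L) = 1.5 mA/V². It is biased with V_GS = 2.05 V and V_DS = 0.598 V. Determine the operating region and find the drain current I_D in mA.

V_ov = V_GS − V_th = 2.05 − 1.03 = 1.02 V.
Since V_DS = 0.598 V < V_ov = 1.02 V, the device is in the triode region.
I_D = k_n [V_ov · V_DS − ½ V_DS²] = 1.5 × [1.02 × 0.598 − 0.5 × 0.598²] = 0.647 mA.

Triode; I_D = 0.647 mA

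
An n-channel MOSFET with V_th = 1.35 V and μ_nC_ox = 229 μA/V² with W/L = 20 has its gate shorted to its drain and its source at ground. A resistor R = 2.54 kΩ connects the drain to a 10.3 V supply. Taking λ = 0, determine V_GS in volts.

With gate tied to drain, V_GS = V_DS ≥ V_GS − V_th, so the device is in saturation.
k_n = μ_nC_ox · (W/L) = 4.58 mA/V².
KCL at the drain: ½ k_n (V_GS − V_th)² = (V_DD − V_GS)/R.
Let x = V_GS − 1.35. Then 5.82 x² + x − 8.95 = 0, giving x = 1.16 V (positive root), so V_GS = 2.51 V.
I_D = (V_DD − V_GS)/R = (10.3 − 2.51) / 2.54 = 3.07 mA.

V_GS = 2.51 V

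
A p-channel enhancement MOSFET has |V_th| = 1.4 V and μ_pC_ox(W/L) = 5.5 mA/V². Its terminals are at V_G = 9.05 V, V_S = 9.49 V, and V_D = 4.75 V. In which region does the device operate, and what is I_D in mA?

V_SG = V_S − V_G = 9.49 − 9.05 = 0.44 V; V_SD = V_S − V_D = 9.49 − 4.75 = 4.74 V.
V_SG = 0.44 V < |V_th| = 1.4 V, so the transistor is in cutoff.

Cutoff; I_D = 0 mA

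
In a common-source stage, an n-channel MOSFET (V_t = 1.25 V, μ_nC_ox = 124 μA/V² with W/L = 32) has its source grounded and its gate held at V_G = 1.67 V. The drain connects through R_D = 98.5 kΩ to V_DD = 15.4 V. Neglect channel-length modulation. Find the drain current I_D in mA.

V_GS = V_G = 1.67 V, so V_ov = 1.67 − 1.25 = 0.42 V.
k_n = μ_nC_ox · (W/L) = 3.968 mA/V².
Assume saturation: I_D = ½ k_n V_ov² = 0.5 × 3.968 × 0.42² = 0.35 mA, giving V_DS = V_DD − I_D R_D = 15.4 − 0.35 × 98.5 = -19.1 V.
But -19.1 V < V_ov = 0.42 V, so the device is actually in triode.
In triode I_D = k_n[V_ov V_DS − ½ V_DS²] and I_D = (V_DD − V_DS)/R_D. Equating: 195 V_DS² − 165.2 V_DS + 15.4 = 0, giving V_DS = 0.107 V (the root below V_ov).
I_D = (15.4 − 0.107) / 98.5 = 0.155 mA.

I_D = 0.155 mA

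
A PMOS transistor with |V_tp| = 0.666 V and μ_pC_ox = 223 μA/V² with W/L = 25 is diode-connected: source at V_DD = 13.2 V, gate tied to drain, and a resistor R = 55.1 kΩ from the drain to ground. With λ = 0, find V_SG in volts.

With gate tied to drain, V_SG = V_SD ≥ V_SG − |V_tp|, so the device is in saturation.
k_p = μ_pC_ox · (W/L) = 5.575 mA/V².
KCL at the drain: ½ k_p (V_SG − |V_tp|)² = (V_DD − V_SG)/R.
Let x = V_SG − 0.666. Then 154 x² + x − 12.53 = 0, giving x = 0.282 V (positive root), so V_SG = 0.948 V.
I_D = (V_DD − V_SG)/R = (13.2 − 0.948) / 55.1 = 0.222 mA.

V_SG = 0.948 V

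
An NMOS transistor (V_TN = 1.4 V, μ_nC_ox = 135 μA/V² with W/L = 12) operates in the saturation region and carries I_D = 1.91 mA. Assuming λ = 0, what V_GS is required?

k_n = μ_nC_ox · (W/L) = 1.62 mA/V².
In saturation I_D = ½ k_n (V_GS − V_TN)², so V_GS − V_TN = √(2 I_D / k_n) = √(2 × 1.91 / 1.62) = 1.54 V.
V_GS = 1.4 + 1.54 = 2.94 V.

V_GS = 2.94 V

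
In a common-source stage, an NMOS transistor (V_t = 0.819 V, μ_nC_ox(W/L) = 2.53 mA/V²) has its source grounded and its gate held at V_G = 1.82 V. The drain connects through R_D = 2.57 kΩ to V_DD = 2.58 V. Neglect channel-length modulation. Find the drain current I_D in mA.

V_GS = V_G = 1.82 V, so V_ov = 1.82 − 0.819 = 1 V.
Assume saturation: I_D = ½ k_n V_ov² = 0.5 × 2.53 × 1² = 1.27 mA, giving V_DS = V_DD − I_D R_D = 2.58 − 1.27 × 2.57 = -0.678 V.
But -0.678 V < V_ov = 1 V, so the device is actually in triode.
In triode I_D = k_n[V_ov V_DS − ½ V_DS²] and I_D = (V_DD − V_DS)/R_D. Equating: 3.25 V_DS² − 7.509 V_DS + 2.58 = 0, giving V_DS = 0.42 V (the root below V_ov).
I_D = (2.58 − 0.42) / 2.57 = 0.84 mA.

I_D = 0.840 mA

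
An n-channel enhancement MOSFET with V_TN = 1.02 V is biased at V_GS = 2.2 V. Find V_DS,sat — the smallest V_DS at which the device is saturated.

The boundary between triode and saturation is V_DS = V_GS − V_TN = V_ov.
V_ov = 2.2 − 1.02 = 1.18 V.

V_DS,sat = 1.18 V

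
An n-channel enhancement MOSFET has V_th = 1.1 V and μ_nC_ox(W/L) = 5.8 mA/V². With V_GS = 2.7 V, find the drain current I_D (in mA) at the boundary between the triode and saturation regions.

At the boundary V_DS = V_ov = V_GS − V_th = 2.7 − 1.1 = 1.6 V.
I_D = ½ k_n V_ov² = 0.5 × 5.8 × 1.6² = 7.42 mA.

I_D = 7.42 mA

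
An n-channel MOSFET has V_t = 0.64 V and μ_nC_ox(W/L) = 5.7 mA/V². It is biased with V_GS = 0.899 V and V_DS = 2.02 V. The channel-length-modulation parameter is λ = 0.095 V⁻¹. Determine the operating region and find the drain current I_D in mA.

Saturation; I_D = 0.228 mA

V_ov = V_GS − V_t = 0.899 − 0.64 = 0.259 V.
Since V_DS = 2.02 V ≥ V_ov = 0.259 V, the device is in saturation.
I_D = ½ k_n V_ov² (1 + λ V_DS) = 0.5 × 5.7 × 0.259² × (1 + 0.095 × 2.02) = 0.228 mA.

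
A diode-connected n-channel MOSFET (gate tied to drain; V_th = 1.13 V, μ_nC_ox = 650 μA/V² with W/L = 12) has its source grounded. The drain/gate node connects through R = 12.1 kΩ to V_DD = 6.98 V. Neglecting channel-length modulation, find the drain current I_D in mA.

I_D = 0.455 mA

With gate tied to drain, V_GS = V_DS ≥ V_GS − V_th, so the device is in saturation.
k_n = μ_nC_ox · (W/L) = 7.8 mA/V².
KCL at the drain: ½ k_n (V_GS − V_th)² = (V_DD − V_GS)/R.
Let x = V_GS − 1.13. Then 47.2 x² + x − 5.85 = 0, giving x = 0.342 V (positive root), so V_GS = 1.47 V.
I_D = (V_DD − V_GS)/R = (6.98 − 1.47) / 12.1 = 0.455 mA.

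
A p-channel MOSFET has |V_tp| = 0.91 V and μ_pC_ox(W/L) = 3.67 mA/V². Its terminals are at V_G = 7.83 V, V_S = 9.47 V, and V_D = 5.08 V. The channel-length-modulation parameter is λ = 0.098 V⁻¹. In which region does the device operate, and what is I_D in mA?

V_SG = V_S − V_G = 9.47 − 7.83 = 1.64 V; V_SD = V_S − V_D = 9.47 − 5.08 = 4.39 V.
V_ov = V_SG − |V_tp| = 1.64 − 0.91 = 0.73 V.
Since V_SD = 4.39 V ≥ V_ov = 0.73 V, the device is in saturation.
I_D = ½ k_p V_ov² (1 + λ V_SD) = 0.5 × 3.67 × 0.73² × (1 + 0.098 × 4.39) = 1.4 mA.

Saturation; I_D = 1.40 mA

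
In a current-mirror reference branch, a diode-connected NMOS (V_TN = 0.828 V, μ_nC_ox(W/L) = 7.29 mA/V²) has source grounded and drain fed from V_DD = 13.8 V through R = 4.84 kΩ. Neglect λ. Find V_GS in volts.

With gate tied to drain, V_GS = V_DS ≥ V_GS − V_TN, so the device is in saturation.
KCL at the drain: ½ k_n (V_GS − V_TN)² = (V_DD − V_GS)/R.
Let x = V_GS − 0.828. Then 17.6 x² + x − 12.97 = 0, giving x = 0.83 V (positive root), so V_GS = 1.66 V.
I_D = (V_DD − V_GS)/R = (13.8 − 1.66) / 4.84 = 2.51 mA.

V_GS = 1.66 V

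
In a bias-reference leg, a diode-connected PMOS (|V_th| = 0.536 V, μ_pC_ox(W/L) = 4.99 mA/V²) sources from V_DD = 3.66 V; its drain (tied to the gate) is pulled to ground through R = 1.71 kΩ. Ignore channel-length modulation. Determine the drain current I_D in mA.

With gate tied to drain, V_SG = V_SD ≥ V_SG − |V_th|, so the device is in saturation.
KCL at the drain: ½ k_p (V_SG − |V_th|)² = (V_DD − V_SG)/R.
Let x = V_SG − 0.536. Then 4.27 x² + x − 3.124 = 0, giving x = 0.746 V (positive root), so V_SG = 1.28 V.
I_D = (V_DD − V_SG)/R = (3.66 − 1.28) / 1.71 = 1.39 mA.

I_D = 1.39 mA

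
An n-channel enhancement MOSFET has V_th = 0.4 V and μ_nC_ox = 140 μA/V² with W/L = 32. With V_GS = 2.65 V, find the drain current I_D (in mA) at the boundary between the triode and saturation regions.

At the boundary V_DS = V_ov = V_GS − V_th = 2.65 − 0.4 = 2.25 V.
k_n = μ_nC_ox · (W/L) = 4.48 mA/V².
I_D = ½ k_n V_ov² = 0.5 × 4.48 × 2.25² = 11.3 mA.

I_D = 11.3 mA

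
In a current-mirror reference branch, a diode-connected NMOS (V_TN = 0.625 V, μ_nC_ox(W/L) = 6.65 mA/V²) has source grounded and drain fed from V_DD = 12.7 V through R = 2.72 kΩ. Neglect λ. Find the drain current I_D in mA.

With gate tied to drain, V_GS = V_DS ≥ V_GS − V_TN, so the device is in saturation.
KCL at the drain: ½ k_n (V_GS − V_TN)² = (V_DD − V_GS)/R.
Let x = V_GS − 0.625. Then 9.04 x² + x − 12.07 = 0, giving x = 1.1 V (positive root), so V_GS = 1.73 V.
I_D = (V_DD − V_GS)/R = (12.7 − 1.73) / 2.72 = 4.03 mA.

I_D = 4.03 mA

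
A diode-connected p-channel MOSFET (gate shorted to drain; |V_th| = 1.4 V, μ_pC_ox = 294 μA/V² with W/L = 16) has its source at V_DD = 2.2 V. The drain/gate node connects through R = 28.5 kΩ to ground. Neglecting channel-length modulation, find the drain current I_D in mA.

With gate tied to drain, V_SG = V_SD ≥ V_SG − |V_th|, so the device is in saturation.
k_p = μ_pC_ox · (W/L) = 4.704 mA/V².
KCL at the drain: ½ k_p (V_SG − |V_th|)² = (V_DD − V_SG)/R.
Let x = V_SG − 1.4. Then 67 x² + x − 0.8 = 0, giving x = 0.102 V (positive root), so V_SG = 1.5 V.
I_D = (V_DD − V_SG)/R = (2.2 − 1.5) / 28.5 = 0.0245 mA.

I_D = 0.0245 mA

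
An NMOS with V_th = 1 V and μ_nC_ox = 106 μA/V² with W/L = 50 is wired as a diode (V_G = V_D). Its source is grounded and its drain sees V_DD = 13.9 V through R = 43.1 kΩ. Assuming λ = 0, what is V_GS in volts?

With gate tied to drain, V_GS = V_DS ≥ V_GS − V_th, so the device is in saturation.
k_n = μ_nC_ox · (W/L) = 5.3 mA/V².
KCL at the drain: ½ k_n (V_GS − V_th)² = (V_DD − V_GS)/R.
Let x = V_GS − 1. Then 114 x² + x − 12.9 = 0, giving x = 0.332 V (positive root), so V_GS = 1.33 V.
I_D = (V_DD − V_GS)/R = (13.9 − 1.33) / 43.1 = 0.292 mA.

V_GS = 1.33 V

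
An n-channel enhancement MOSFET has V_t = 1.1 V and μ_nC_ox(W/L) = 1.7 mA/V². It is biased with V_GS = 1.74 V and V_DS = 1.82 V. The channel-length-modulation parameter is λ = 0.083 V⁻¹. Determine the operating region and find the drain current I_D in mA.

V_ov = V_GS − V_t = 1.74 − 1.1 = 0.64 V.
Since V_DS = 1.82 V ≥ V_ov = 0.64 V, the device is in saturation.
I_D = ½ k_n V_ov² (1 + λ V_DS) = 0.5 × 1.7 × 0.64² × (1 + 0.083 × 1.82) = 0.401 mA.

Saturation; I_D = 0.401 mA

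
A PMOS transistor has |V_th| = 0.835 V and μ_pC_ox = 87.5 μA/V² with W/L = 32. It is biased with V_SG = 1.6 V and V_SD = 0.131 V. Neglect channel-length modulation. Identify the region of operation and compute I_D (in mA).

k_p = μ_pC_ox · (W/L) = 2.8 mA/V².
V_ov = V_SG − |V_th| = 1.6 − 0.835 = 0.765 V.
Since V_SD = 0.131 V < V_ov = 0.765 V, the device is in the triode region.
I_D = k_p [V_ov · V_SD − ½ V_SD²] = 2.8 × [0.765 × 0.131 − 0.5 × 0.131²] = 0.257 mA.

Triode; I_D = 0.257 mA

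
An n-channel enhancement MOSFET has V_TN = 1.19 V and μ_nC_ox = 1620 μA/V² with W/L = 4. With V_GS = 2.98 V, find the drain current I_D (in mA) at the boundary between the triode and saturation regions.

At the boundary V_DS = V_ov = V_GS − V_TN = 2.98 − 1.19 = 1.79 V.
k_n = μ_nC_ox · (W/L) = 6.48 mA/V².
I_D = ½ k_n V_ov² = 0.5 × 6.48 × 1.79² = 10.4 mA.

I_D = 10.4 mA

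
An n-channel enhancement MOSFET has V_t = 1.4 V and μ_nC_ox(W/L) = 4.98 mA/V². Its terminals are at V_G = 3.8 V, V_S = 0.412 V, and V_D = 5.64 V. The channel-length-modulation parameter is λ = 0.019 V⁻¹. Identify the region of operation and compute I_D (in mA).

V_GS = V_G − V_S = 3.8 − 0.412 = 3.39 V; V_DS = V_D − V_S = 5.64 − 0.412 = 5.23 V.
V_ov = V_GS − V_t = 3.39 − 1.4 = 1.99 V.
Since V_DS = 5.23 V ≥ V_ov = 1.99 V, the device is in saturation.
I_D = ½ k_n V_ov² (1 + λ V_DS) = 0.5 × 4.98 × 1.99² × (1 + 0.019 × 5.23) = 10.8 mA.

Saturation; I_D = 10.8 mA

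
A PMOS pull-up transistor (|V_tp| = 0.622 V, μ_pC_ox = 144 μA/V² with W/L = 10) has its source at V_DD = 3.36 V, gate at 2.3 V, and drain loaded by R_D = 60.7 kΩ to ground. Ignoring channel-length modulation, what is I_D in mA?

V_SG = V_DD − V_G = 3.36 − 2.3 = 1.06 V, so V_ov = 1.06 − 0.622 = 0.438 V.
k_p = μ_pC_ox · (W/L) = 1.44 mA/V².
Assume saturation: I_D = ½ k_p V_ov² = 0.5 × 1.44 × 0.438² = 0.138 mA, giving V_SD = V_DD − I_D R_D = 3.36 − 0.138 × 60.7 = -5.02 V.
But -5.02 V < V_ov = 0.438 V, so the device is actually in triode.
In triode I_D = k_p[V_ov V_SD − ½ V_SD²] and I_D = (V_DD − V_SD)/R_D. Equating: 43.7 V_SD² − 39.28 V_SD + 3.36 = 0, giving V_SD = 0.0957 V (the root below V_ov).
I_D = (3.36 − 0.0957) / 60.7 = 0.0538 mA.

I_D = 0.0538 mA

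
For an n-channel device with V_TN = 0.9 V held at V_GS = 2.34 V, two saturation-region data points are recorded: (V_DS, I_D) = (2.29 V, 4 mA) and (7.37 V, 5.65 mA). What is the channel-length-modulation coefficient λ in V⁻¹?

λ = 0.0997 V⁻¹

With V_GS fixed, I_D ∝ (1 + λ V_DS) in saturation, so I_D2/I_D1 = (1 + λ V_DS2)/(1 + λ V_DS1).
5.65/4 = 1.413 = (1 + 7.37 λ)/(1 + 2.29 λ).
Solving: λ (I_D1 V_DS2 − I_D2 V_DS1) = I_D2 − I_D1, so λ = (5.65 − 4) / (4 × 7.37 − 5.65 × 2.29) = 1.65 / 16.5 = 0.0997 V⁻¹.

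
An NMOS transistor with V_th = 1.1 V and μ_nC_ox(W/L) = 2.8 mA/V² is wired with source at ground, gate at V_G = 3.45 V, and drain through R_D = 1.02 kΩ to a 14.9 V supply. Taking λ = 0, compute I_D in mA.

I_D = 7.73 mA

V_GS = V_G = 3.45 V, so V_ov = 3.45 − 1.1 = 2.35 V.
Assume saturation: I_D = ½ k_n V_ov² = 0.5 × 2.8 × 2.35² = 7.73 mA, giving V_DS = V_DD − I_D R_D = 14.9 − 7.73 × 1.02 = 7.01 V.
V_DS = 7.01 V ≥ V_ov = 2.35 V, confirming saturation.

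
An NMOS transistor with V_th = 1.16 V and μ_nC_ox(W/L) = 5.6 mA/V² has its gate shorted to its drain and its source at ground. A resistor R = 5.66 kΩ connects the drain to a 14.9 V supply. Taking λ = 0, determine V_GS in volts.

With gate tied to drain, V_GS = V_DS ≥ V_GS − V_th, so the device is in saturation.
KCL at the drain: ½ k_n (V_GS − V_th)² = (V_DD − V_GS)/R.
Let x = V_GS − 1.16. Then 15.8 x² + x − 13.74 = 0, giving x = 0.9 V (positive root), so V_GS = 2.06 V.
I_D = (V_DD − V_GS)/R = (14.9 − 2.06) / 5.66 = 2.27 mA.

V_GS = 2.06 V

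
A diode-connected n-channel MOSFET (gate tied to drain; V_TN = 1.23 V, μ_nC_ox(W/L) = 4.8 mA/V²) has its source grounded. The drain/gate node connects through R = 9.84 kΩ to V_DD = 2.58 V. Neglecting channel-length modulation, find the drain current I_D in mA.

With gate tied to drain, V_GS = V_DS ≥ V_GS − V_TN, so the device is in saturation.
KCL at the drain: ½ k_n (V_GS − V_TN)² = (V_DD − V_GS)/R.
Let x = V_GS − 1.23. Then 23.6 x² + x − 1.35 = 0, giving x = 0.219 V (positive root), so V_GS = 1.45 V.
I_D = (V_DD − V_GS)/R = (2.58 − 1.45) / 9.84 = 0.115 mA.

I_D = 0.115 mA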